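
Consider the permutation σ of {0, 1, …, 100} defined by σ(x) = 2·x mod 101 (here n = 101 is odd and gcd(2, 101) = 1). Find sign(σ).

-1

Start at x=3: 3 → 6 → 12 → 24 → 48 → 96 → 91 → … (one orbit).
The orbit structure of x ↦ 2x mod 101: 2 orbits of sizes [100, 1].
n − c = 101 − 2 = 99; sign = (−1)^99 = -1.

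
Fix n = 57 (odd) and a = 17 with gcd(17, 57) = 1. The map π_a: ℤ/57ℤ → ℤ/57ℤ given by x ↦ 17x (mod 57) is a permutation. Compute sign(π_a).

Trace 5: π^k(5) = [5, 28, 20, 55, 23, 49, 35] for k=0..6.
Cycle lengths of π_17 on ℤ/57ℤ: [18, 18, 9, 9, 2, 1]; 6 cycles in total.
57 − 6 = 51 transpositions; sign(π) = (−1)^51 = -1.
Zolotarev: (17|57) = -1, matching the cycle-count sign.

-1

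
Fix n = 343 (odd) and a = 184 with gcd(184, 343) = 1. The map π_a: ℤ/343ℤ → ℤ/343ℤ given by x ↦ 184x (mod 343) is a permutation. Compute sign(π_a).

Orbit of 151 under x↦184x: [151, 1, 184, 242, 281, 254, 88]… (length divides ord_343(184)).
Cycle type of π: 147×2 + 21×2 + 3×2 + 1; total 7 cycles.
n − c = 343 − 7 = 336; sign = (−1)^336 = +1.
Check: (184/343) = +1 by Zolotarev.

+1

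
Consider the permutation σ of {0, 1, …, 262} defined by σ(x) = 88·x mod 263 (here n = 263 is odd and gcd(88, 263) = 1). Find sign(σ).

+1

Start at x=39: 39 → 13 → 92 → 206 → 244 → 169 → 144 → … (one orbit).
π_88 has 3 disjoint cycles with lengths [131, 131, 1] on {0,…,262}.
3 cycles on 263: each ℓ→(−1)^(ℓ−1), product (−1)^260 = +1.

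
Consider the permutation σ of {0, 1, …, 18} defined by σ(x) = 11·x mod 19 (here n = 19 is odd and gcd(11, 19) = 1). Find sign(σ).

Start at x=1: 1 → 11 → 7 → 1 (one orbit).
Cycle lengths of π_11 on ℤ/19ℤ: [3, 3, 3, 3, 3, 3, 1]; 7 cycles in total.
19 − 7 = 12 transpositions; sign(π) = (−1)^12 = +1.
Zolotarev: (11|19) = +1, matching the cycle-count sign.

+1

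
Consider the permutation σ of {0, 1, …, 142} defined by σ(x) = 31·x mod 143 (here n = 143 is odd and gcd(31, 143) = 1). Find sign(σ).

-1

Start at x=25: 25 → 60 → 1 → 31 → 103 → 47 → 27 → … (one orbit).
The orbit structure of x ↦ 31x mod 143: 12 orbits of sizes [20, 20, 20, 20, 20, 20, 5, 5, 4, 4, 4, 1].
sign(π) = (−1)^{n − #cycles} = (−1)^{143−12} = (−1)^131 = -1.
The Jacobi symbol (31|143) = -1 (Zolotarev) agrees.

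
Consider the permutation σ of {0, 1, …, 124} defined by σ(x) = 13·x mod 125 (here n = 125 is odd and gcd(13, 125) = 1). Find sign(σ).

Trace 52: π^k(52) = [52, 51, 38, 119, 47, 111, 68] for k=0..6.
The orbit structure of x ↦ 13x mod 125: 4 orbits of sizes [100, 20, 4, 1].
With 4 cycles on 125 points, sign = (−1)^{125−4} = -1.

-1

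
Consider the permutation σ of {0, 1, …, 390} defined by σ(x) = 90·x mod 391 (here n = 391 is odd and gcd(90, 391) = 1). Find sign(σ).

+1

Start at x=208: 208 → 343 → 372 → 245 → 154 → 175 → 110 → … (one orbit).
π_90 has 5 disjoint cycles with lengths [176, 176, 22, 16, 1] on {0,…,390}.
n − c = 391 − 5 = 386; sign = (−1)^386 = +1.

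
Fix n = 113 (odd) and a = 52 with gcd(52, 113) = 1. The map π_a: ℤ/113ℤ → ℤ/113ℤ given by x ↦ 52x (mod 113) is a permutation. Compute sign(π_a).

Orbit of 83 under x↦52x: [83, 22, 14, 50, 1, 52, 105]… (length divides ord_113(52)).
Cycle lengths of π_52 on ℤ/113ℤ: [56, 56, 1]; 3 cycles in total.
With 3 cycles on 113 points, sign = (−1)^{113−3} = +1.

+1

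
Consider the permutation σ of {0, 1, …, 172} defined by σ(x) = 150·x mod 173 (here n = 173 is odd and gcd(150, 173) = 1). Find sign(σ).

+1

Trace 122: π^k(122) = [122, 135, 9, 139, 90, 6, 35] for k=0..6.
π_150 has 3 disjoint cycles with lengths [86, 86, 1] on {0,…,172}.
Σ(ℓ_i−1) = 173−3 = 170; sign = (−1)^170 = +1.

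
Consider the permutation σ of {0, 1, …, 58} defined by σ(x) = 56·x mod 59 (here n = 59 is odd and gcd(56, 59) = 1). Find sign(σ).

Trace 3: π^k(3) = [3, 50, 27, 37, 7, 38, 4] for k=0..6.
Cycle type of π: 58 + 1; total 2 cycles.
n − c = 59 − 2 = 57; sign = (−1)^57 = -1.
Check: (56/59) = -1 by Zolotarev.

-1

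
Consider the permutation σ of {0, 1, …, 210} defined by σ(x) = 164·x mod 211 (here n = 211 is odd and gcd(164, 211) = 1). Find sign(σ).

Orbit of 183 under x↦164x: [183, 50, 182, 97, 83, 108, 199]… (length divides ord_211(164)).
Cycle lengths of π_164 on ℤ/211ℤ: [210, 1]; 2 cycles in total.
211 − 2 = 209 transpositions; sign(π) = (−1)^209 = -1.

-1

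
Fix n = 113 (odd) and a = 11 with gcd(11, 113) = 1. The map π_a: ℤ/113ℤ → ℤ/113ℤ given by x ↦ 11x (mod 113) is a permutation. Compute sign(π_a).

Orbit of 1 under x↦11x: [1, 11, 8, 88, 64, 26, 60]… (length divides ord_113(11)).
3 cycles of lengths [56, 56, 1].
3 cycles on 113: each ℓ→(−1)^(ℓ−1), product (−1)^110 = +1.
(11|113)_J = +1 (Zolotarev's lemma cross-check).

+1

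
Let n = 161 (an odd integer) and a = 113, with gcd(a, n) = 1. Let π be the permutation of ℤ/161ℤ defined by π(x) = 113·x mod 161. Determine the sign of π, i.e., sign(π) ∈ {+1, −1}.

-1

Start at x=141: 141 → 155 → 127 → 22 → 71 → 134 → 8 → … (one orbit).
π_113 has 14 disjoint cycles with lengths [22, 22, 22, 22, 22, 22, 22, 1, 1, 1, 1, 1, 1, 1] on {0,…,160}.
With 14 cycles on 161 points, sign = (−1)^{161−14} = -1.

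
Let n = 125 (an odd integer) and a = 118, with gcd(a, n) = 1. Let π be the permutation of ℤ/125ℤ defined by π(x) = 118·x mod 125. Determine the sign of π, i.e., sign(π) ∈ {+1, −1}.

Start at x=82: 82 → 51 → 18 → 124 → 7 → 76 → 93 → … (one orbit).
Cycle lengths of π_118 on ℤ/125ℤ: [20, 20, 20, 20, 20, 4, 4, 4, 4, 4, 4, 1]; 12 cycles in total.
With 12 cycles on 125 points, sign = (−1)^{125−12} = -1.

-1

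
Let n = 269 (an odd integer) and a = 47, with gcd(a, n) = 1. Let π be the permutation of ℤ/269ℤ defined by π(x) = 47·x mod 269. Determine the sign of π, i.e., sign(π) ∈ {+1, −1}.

Orbit of 62 under x↦47x: [62, 224, 37, 125, 226, 131, 239]… (length divides ord_269(47)).
Cycle lengths of π_47 on ℤ/269ℤ: [67, 67, 67, 67, 1]; 5 cycles in total.
With 5 cycles on 269 points, sign = (−1)^{269−5} = +1.

+1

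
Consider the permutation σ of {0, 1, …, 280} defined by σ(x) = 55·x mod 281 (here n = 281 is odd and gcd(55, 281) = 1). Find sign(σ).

Start at x=78: 78 → 75 → 191 → 108 → 39 → 178 → 236 → … (one orbit).
Cycle type of π: 280 + 1; total 2 cycles.
n − c = 281 − 2 = 279; sign = (−1)^279 = -1.

-1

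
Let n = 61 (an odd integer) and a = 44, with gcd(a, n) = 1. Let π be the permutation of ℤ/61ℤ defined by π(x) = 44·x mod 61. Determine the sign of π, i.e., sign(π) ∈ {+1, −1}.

Trace 42: π^k(42) = [42, 18, 60, 17, 16, 33, 49] for k=0..6.
The orbit structure of x ↦ 44x mod 61: 2 orbits of sizes [60, 1].
Σ(ℓ_i−1) = 61−2 = 59; sign = (−1)^59 = -1.
Check: (44/61) = -1 by Zolotarev.

-1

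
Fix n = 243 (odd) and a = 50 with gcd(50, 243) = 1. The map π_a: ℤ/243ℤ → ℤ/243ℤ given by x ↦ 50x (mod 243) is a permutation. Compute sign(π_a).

Start at x=13: 13 → 164 → 181 → 59 → 34 → 242 → 193 → … (one orbit).
Cycle type of π: 162 + 54 + 18 + 6 + 2 + 1; total 6 cycles.
6 cycles on 243: each ℓ→(−1)^(ℓ−1), product (−1)^237 = -1.

-1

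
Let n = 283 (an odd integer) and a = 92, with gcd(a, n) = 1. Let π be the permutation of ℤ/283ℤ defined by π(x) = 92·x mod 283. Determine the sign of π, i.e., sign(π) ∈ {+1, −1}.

+1

Orbit of 256 under x↦92x: [256, 63, 136, 60, 143, 138, 244]… (length divides ord_283(92)).
π_92 has 3 disjoint cycles with lengths [141, 141, 1] on {0,…,282}.
With 3 cycles on 283 points, sign = (−1)^{283−3} = +1.
Via Zolotarev, sign(π_{92}) = (92|283) = +1.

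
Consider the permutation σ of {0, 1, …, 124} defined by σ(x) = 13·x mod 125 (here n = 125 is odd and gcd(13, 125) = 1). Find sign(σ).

-1

Trace 54: π^k(54) = [54, 77, 1, 13, 44, 72, 61] for k=0..6.
4 cycles of lengths [100, 20, 4, 1].
125 − 4 = 121 transpositions; sign(π) = (−1)^121 = -1.
The Jacobi symbol (13|125) = -1 (Zolotarev) agrees.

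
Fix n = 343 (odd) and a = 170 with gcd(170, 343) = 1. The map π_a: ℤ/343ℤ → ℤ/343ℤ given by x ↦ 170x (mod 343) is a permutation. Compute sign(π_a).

Trace 305: π^k(305) = [305, 57, 86, 214, 22, 310, 221] for k=0..6.
7 cycles of lengths [147, 147, 21, 21, 3, 3, 1].
Σ(ℓ_i−1) = 343−7 = 336; sign = (−1)^336 = +1.
Via Zolotarev, sign(π_{170}) = (170|343) = +1.

+1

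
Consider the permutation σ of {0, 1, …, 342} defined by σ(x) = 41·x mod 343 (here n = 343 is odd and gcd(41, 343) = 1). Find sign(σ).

Start at x=148: 148 → 237 → 113 → 174 → 274 → 258 → 288 → … (one orbit).
10 cycles of lengths [98, 98, 98, 14, 14, 14, 2, 2, 2, 1].
With 10 cycles on 343 points, sign = (−1)^{343−10} = -1.
The Jacobi symbol (41|343) = -1 (Zolotarev) agrees.

-1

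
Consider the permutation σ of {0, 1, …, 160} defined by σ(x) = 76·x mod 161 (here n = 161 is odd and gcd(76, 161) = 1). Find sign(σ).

+1

Trace 85: π^k(85) = [85, 20, 71, 83, 29, 111, 64] for k=0..6.
The orbit structure of x ↦ 76x mod 161: 11 orbits of sizes [22, 22, 22, 22, 22, 22, 22, 2, 2, 2, 1].
With 11 cycles on 161 points, sign = (−1)^{161−11} = +1.
Zolotarev: (76|161) = +1, matching the cycle-count sign.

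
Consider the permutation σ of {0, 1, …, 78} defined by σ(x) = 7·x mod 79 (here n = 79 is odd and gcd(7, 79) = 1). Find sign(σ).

Orbit of 7 under x↦7x: [7, 49, 27, 31, 59, 18, 47]… (length divides ord_79(7)).
Cycle type of π: 78 + 1; total 2 cycles.
2 cycles on 79: each ℓ→(−1)^(ℓ−1), product (−1)^77 = -1.
Check: (7/79) = -1 by Zolotarev.

-1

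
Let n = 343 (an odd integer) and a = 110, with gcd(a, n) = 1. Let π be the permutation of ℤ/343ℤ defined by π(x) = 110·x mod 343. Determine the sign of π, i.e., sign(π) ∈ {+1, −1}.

Start at x=200: 200 → 48 → 135 → 101 → 134 → 334 → 39 → … (one orbit).
The orbit structure of x ↦ 110x mod 343: 4 orbits of sizes [294, 42, 6, 1].
4 cycles on 343: each ℓ→(−1)^(ℓ−1), product (−1)^339 = -1.
Check: (110/343) = -1 by Zolotarev.

-1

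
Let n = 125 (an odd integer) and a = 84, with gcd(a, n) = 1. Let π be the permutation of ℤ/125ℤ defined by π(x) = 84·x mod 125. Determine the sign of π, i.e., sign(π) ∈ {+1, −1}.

Trace 41: π^k(41) = [41, 69, 46, 114, 76, 9, 6] for k=0..6.
7 cycles of lengths [50, 50, 10, 10, 2, 2, 1].
sign(π) = (−1)^{n − #cycles} = (−1)^{125−7} = (−1)^118 = +1.

+1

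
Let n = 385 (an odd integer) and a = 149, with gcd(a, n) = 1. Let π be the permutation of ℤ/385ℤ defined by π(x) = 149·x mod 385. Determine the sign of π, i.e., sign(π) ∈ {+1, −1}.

-1

Orbit of 204 under x↦149x: [204, 366, 249, 141, 219, 291, 239]… (length divides ord_385(149)).
π_149 has 24 disjoint cycles with lengths [30, 30, 30, 30, 30, 30, 30, 30, 30, 30, 10, 10, 10, 10, 10, 6, 6, 6, 6, 3, 3, 2, 2, 1] on {0,…,384}.
24 cycles on 385: each ℓ→(−1)^(ℓ−1), product (−1)^361 = -1.
Via Zolotarev, sign(π_{149}) = (149|385) = -1.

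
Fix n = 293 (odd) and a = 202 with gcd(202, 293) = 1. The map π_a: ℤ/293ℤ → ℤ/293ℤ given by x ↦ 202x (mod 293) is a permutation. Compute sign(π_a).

Trace 17: π^k(17) = [17, 211, 137, 132, 1, 202, 77] for k=0..6.
The orbit structure of x ↦ 202x mod 293: 3 orbits of sizes [146, 146, 1].
293 − 3 = 290 transpositions; sign(π) = (−1)^290 = +1.

+1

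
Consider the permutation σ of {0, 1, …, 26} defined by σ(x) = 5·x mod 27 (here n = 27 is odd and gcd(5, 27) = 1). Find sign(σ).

-1

Trace 2: π^k(2) = [2, 10, 23, 7, 8, 13, 11] for k=0..6.
Decompose π into cycles: lengths [18, 6, 2, 1] (4 cycles, including the fixed point 0).
27 − 4 = 23 transpositions; sign(π) = (−1)^23 = -1.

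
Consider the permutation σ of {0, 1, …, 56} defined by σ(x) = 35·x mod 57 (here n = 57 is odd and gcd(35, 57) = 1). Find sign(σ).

-1

Start at x=1: 1 → 35 → 28 → 11 → 43 → 23 → 7 → … (one orbit).
π_35 has 6 disjoint cycles with lengths [18, 18, 9, 9, 2, 1] on {0,…,56}.
With 6 cycles on 57 points, sign = (−1)^{57−6} = -1.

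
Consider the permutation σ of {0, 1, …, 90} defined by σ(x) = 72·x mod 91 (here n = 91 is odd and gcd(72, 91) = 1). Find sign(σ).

Orbit of 57 under x↦72x: [57, 9, 11, 64, 58, 81, 8]… (length divides ord_91(72)).
Cycle type of π: 12×7 + 3×2 + 1; total 10 cycles.
10 cycles on 91: each ℓ→(−1)^(ℓ−1), product (−1)^81 = -1.

-1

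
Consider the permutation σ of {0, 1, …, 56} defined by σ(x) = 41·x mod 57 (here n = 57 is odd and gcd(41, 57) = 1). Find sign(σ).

Trace 43: π^k(43) = [43, 53, 7, 2, 25, 56, 16] for k=0..6.
The orbit structure of x ↦ 41x mod 57: 5 orbits of sizes [18, 18, 18, 2, 1].
With 5 cycles on 57 points, sign = (−1)^{57−5} = +1.
The Jacobi symbol (41|57) = +1 (Zolotarev) agrees.

+1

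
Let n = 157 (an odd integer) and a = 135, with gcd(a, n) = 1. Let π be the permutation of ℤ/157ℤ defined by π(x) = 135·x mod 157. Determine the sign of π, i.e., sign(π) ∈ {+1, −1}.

Orbit of 145 under x↦135x: [145, 107, 1, 135, 13, 28, 12]… (length divides ord_157(135)).
Cycle type of π: 12×13 + 1; total 14 cycles.
Σ(ℓ_i−1) = 157−14 = 143; sign = (−1)^143 = -1.
Zolotarev: (135|157) = -1, matching the cycle-count sign.

-1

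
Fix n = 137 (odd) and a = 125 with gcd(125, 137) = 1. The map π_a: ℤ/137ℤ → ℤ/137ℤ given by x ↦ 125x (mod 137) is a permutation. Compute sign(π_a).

Orbit of 90 under x↦125x: [90, 16, 82, 112, 26, 99, 45]… (length divides ord_137(125)).
Cycle type of π: 136 + 1; total 2 cycles.
Σ(ℓ_i−1) = 137−2 = 135; sign = (−1)^135 = -1.
(125|137)_J = -1 (Zolotarev's lemma cross-check).

-1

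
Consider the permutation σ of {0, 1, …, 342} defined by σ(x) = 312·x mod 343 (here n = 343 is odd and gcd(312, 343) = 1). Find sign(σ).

Start at x=177: 177 → 1 → 312 → 275 → 50 → 165 → 30 → … (one orbit).
Cycle lengths of π_312 on ℤ/343ℤ: [21, 21, 21, 21, 21, 21, 21, 21, 21, 21, 21, 21, 21, 21, 3, 3, 3, 3, 3, 3, 3, 3, 3, 3, 3, 3, 3, 3, 3, 3, 1]; 31 cycles in total.
With 31 cycles on 343 points, sign = (−1)^{343−31} = +1.
Zolotarev: (312|343) = +1, matching the cycle-count sign.

+1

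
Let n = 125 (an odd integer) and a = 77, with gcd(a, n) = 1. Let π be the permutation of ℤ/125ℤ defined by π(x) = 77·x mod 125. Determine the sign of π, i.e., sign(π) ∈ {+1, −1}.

Trace 41: π^k(41) = [41, 32, 89, 103, 56, 62, 24] for k=0..6.
4 cycles of lengths [100, 20, 4, 1].
Σ(ℓ_i−1) = 125−4 = 121; sign = (−1)^121 = -1.
Check: (77/125) = -1 by Zolotarev.

-1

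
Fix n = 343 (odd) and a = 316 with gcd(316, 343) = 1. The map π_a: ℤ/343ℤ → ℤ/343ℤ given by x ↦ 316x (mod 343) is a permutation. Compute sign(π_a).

+1

Start at x=78: 78 → 295 → 267 → 337 → 162 → 85 → 106 → … (one orbit).
Cycle type of π: 49×6 + 7×6 + 1×7; total 19 cycles.
n − c = 343 − 19 = 324; sign = (−1)^324 = +1.
Check: (316/343) = +1 by Zolotarev.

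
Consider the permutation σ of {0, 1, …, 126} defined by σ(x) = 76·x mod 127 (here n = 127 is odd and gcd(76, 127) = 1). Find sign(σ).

+1

Trace 1: π^k(1) = [1, 76, 61, 64, 38, 94, 32] for k=0..6.
Decompose π into cycles: lengths [21, 21, 21, 21, 21, 21, 1] (7 cycles, including the fixed point 0).
sign(π) = (−1)^{n − #cycles} = (−1)^{127−7} = (−1)^120 = +1.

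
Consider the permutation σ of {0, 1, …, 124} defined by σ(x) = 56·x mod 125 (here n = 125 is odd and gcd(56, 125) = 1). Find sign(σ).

Start at x=96: 96 → 1 → 56 → 11 → 116 → 121 → 26 → … (one orbit).
π_56 has 13 disjoint cycles with lengths [25, 25, 25, 25, 5, 5, 5, 5, 1, 1, 1, 1, 1] on {0,…,124}.
125 − 13 = 112 transpositions; sign(π) = (−1)^112 = +1.
(56|125)_J = +1 (Zolotarev's lemma cross-check).

+1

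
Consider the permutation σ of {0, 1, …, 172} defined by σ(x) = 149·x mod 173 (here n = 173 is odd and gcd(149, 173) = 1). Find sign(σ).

+1

Trace 14: π^k(14) = [14, 10, 106, 51, 160, 139, 124] for k=0..6.
Decompose π into cycles: lengths [43, 43, 43, 43, 1] (5 cycles, including the fixed point 0).
With 5 cycles on 173 points, sign = (−1)^{173−5} = +1.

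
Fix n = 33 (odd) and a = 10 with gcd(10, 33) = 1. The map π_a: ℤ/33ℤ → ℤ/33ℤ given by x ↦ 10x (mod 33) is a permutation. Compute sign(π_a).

Trace 10: π^k(10) = [10, 1] for k=0..1.
Cycle lengths of π_10 on ℤ/33ℤ: [2, 2, 2, 2, 2, 2, 2, 2, 2, 2, 2, 2, 2, 2, 2, 1, 1, 1]; 18 cycles in total.
With 18 cycles on 33 points, sign = (−1)^{33−18} = -1.

-1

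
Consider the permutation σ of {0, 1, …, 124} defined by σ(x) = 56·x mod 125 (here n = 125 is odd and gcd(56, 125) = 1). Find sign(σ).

Start at x=101: 101 → 31 → 111 → 91 → 96 → 1 → 56 → … (one orbit).
π_56 has 13 disjoint cycles with lengths [25, 25, 25, 25, 5, 5, 5, 5, 1, 1, 1, 1, 1] on {0,…,124}.
n − c = 125 − 13 = 112; sign = (−1)^112 = +1.

+1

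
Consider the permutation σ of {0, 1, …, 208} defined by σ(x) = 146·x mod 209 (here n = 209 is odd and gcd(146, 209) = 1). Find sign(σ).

Start at x=124: 124 → 130 → 170 → 158 → 78 → 102 → 53 → … (one orbit).
6 cycles of lengths [90, 90, 18, 5, 5, 1].
With 6 cycles on 209 points, sign = (−1)^{209−6} = -1.
(146|209)_J = -1 (Zolotarev's lemma cross-check).

-1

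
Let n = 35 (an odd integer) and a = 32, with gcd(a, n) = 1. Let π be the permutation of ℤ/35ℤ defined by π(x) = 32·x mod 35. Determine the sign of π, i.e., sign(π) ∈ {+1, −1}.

Trace 22: π^k(22) = [22, 4, 23, 1, 32, 9, 8] for k=0..6.
Cycle type of π: 12×2 + 4 + 3×2 + 1; total 6 cycles.
n − c = 35 − 6 = 29; sign = (−1)^29 = -1.
(32|35)_J = -1 (Zolotarev's lemma cross-check).

-1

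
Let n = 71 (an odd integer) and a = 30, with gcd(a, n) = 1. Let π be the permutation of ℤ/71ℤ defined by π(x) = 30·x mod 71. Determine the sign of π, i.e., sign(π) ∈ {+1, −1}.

+1

Trace 30: π^k(30) = [30, 48, 20, 32, 37, 45, 1] for k=0..6.
Cycle lengths of π_30 on ℤ/71ℤ: [7, 7, 7, 7, 7, 7, 7, 7, 7, 7, 1]; 11 cycles in total.
sign(π) = (−1)^{n − #cycles} = (−1)^{71−11} = (−1)^60 = +1.
Via Zolotarev, sign(π_{30}) = (30|71) = +1.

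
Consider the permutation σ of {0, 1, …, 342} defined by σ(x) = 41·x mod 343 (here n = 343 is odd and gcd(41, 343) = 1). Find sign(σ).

Trace 69: π^k(69) = [69, 85, 55, 197, 188, 162, 125] for k=0..6.
π_41 has 10 disjoint cycles with lengths [98, 98, 98, 14, 14, 14, 2, 2, 2, 1] on {0,…,342}.
n − c = 343 − 10 = 333; sign = (−1)^333 = -1.
Via Zolotarev, sign(π_{41}) = (41|343) = -1.

-1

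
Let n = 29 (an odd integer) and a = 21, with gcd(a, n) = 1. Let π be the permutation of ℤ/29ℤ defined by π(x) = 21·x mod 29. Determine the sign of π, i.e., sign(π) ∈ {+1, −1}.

Orbit of 7 under x↦21x: [7, 2, 13, 12, 20, 14, 4]… (length divides ord_29(21)).
Cycle type of π: 28 + 1; total 2 cycles.
29 − 2 = 27 transpositions; sign(π) = (−1)^27 = -1.
The Jacobi symbol (21|29) = -1 (Zolotarev) agrees.

-1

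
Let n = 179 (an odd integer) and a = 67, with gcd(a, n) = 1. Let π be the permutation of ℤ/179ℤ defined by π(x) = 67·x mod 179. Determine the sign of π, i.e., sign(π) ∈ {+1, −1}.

Trace 39: π^k(39) = [39, 107, 9, 66, 126, 29, 153] for k=0..6.
Cycle type of π: 89×2 + 1; total 3 cycles.
n − c = 179 − 3 = 176; sign = (−1)^176 = +1.

+1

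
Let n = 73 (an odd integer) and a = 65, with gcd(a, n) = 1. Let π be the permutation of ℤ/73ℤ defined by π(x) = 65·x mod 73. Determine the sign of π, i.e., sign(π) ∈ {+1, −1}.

+1

Orbit of 65 under x↦65x: [65, 64, 72, 8, 9, 1]… (length divides ord_73(65)).
The orbit structure of x ↦ 65x mod 73: 13 orbits of sizes [6, 6, 6, 6, 6, 6, 6, 6, 6, 6, 6, 6, 1].
With 13 cycles on 73 points, sign = (−1)^{73−13} = +1.
Via Zolotarev, sign(π_{65}) = (65|73) = +1.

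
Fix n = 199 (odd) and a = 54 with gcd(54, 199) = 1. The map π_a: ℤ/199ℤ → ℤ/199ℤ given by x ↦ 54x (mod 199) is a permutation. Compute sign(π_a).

-1

Trace 120: π^k(120) = [120, 112, 78, 33, 190, 111, 24] for k=0..6.
Cycle lengths of π_54 on ℤ/199ℤ: [198, 1]; 2 cycles in total.
199 − 2 = 197 transpositions; sign(π) = (−1)^197 = -1.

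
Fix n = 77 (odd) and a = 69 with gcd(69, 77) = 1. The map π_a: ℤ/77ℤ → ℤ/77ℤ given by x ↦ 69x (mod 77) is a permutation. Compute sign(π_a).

-1

Orbit of 20 under x↦69x: [20, 71, 48, 1, 69, 64, 27]… (length divides ord_77(69)).
Decompose π into cycles: lengths [10, 10, 10, 10, 10, 10, 5, 5, 2, 2, 2, 1] (12 cycles, including the fixed point 0).
12 cycles on 77: each ℓ→(−1)^(ℓ−1), product (−1)^65 = -1.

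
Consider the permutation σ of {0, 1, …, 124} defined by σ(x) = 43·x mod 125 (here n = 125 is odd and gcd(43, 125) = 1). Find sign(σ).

Trace 101: π^k(101) = [101, 93, 124, 82, 26, 118, 74] for k=0..6.
Cycle type of π: 20×5 + 4×6 + 1; total 12 cycles.
n − c = 125 − 12 = 113; sign = (−1)^113 = -1.
Zolotarev: (43|125) = -1, matching the cycle-count sign.

-1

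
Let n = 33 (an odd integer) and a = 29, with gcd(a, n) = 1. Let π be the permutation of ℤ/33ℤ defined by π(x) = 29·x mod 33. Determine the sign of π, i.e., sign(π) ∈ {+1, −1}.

+1

Start at x=8: 8 → 1 → 29 → 16 → 2 → 25 → 32 → … (one orbit).
Decompose π into cycles: lengths [10, 10, 10, 2, 1] (5 cycles, including the fixed point 0).
n − c = 33 − 5 = 28; sign = (−1)^28 = +1.
Via Zolotarev, sign(π_{29}) = (29|33) = +1.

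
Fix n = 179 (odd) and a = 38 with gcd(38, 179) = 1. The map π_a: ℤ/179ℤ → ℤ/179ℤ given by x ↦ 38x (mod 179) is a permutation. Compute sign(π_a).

-1

Start at x=129: 129 → 69 → 116 → 112 → 139 → 91 → 57 → … (one orbit).
π_38 has 2 disjoint cycles with lengths [178, 1] on {0,…,178}.
Σ(ℓ_i−1) = 179−2 = 177; sign = (−1)^177 = -1.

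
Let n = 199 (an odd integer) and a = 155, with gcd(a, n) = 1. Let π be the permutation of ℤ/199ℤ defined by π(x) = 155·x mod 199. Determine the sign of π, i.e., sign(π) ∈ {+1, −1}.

+1

Start at x=131: 131 → 7 → 90 → 20 → 115 → 114 → 158 → … (one orbit).
Decompose π into cycles: lengths [99, 99, 1] (3 cycles, including the fixed point 0).
3 cycles on 199: each ℓ→(−1)^(ℓ−1), product (−1)^196 = +1.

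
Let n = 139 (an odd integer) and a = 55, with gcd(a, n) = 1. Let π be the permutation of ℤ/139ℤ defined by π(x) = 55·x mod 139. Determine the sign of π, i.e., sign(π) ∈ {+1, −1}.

Orbit of 55 under x↦55x: [55, 106, 131, 116, 125, 64, 45]… (length divides ord_139(55)).
Decompose π into cycles: lengths [23, 23, 23, 23, 23, 23, 1] (7 cycles, including the fixed point 0).
139 − 7 = 132 transpositions; sign(π) = (−1)^132 = +1.

+1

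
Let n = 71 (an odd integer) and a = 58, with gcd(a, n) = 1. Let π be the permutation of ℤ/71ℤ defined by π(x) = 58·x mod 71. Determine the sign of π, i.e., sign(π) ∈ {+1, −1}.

Start at x=32: 32 → 10 → 12 → 57 → 40 → 48 → 15 → … (one orbit).
Decompose π into cycles: lengths [35, 35, 1] (3 cycles, including the fixed point 0).
n − c = 71 − 3 = 68; sign = (−1)^68 = +1.
Check: (58/71) = +1 by Zolotarev.

+1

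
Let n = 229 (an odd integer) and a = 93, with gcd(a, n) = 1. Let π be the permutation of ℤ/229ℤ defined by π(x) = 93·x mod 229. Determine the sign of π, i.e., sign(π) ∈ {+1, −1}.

-1

Orbit of 227 under x↦93x: [227, 43, 106, 11, 107, 104, 54]… (length divides ord_229(93)).
π_93 has 4 disjoint cycles with lengths [76, 76, 76, 1] on {0,…,228}.
With 4 cycles on 229 points, sign = (−1)^{229−4} = -1.
Zolotarev: (93|229) = -1, matching the cycle-count sign.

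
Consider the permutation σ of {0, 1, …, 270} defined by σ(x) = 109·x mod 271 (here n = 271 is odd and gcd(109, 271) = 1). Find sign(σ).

Start at x=191: 191 → 223 → 188 → 167 → 46 → 136 → 190 → … (one orbit).
The orbit structure of x ↦ 109x mod 271: 2 orbits of sizes [270, 1].
2 cycles on 271: each ℓ→(−1)^(ℓ−1), product (−1)^269 = -1.

-1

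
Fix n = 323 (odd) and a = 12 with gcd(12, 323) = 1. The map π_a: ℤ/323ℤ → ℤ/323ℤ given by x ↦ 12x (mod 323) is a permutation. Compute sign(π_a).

Start at x=37: 37 → 121 → 160 → 305 → 107 → 315 → 227 → … (one orbit).
Decompose π into cycles: lengths [48, 48, 48, 48, 48, 48, 16, 6, 6, 6, 1] (11 cycles, including the fixed point 0).
Σ(ℓ_i−1) = 323−11 = 312; sign = (−1)^312 = +1.
The Jacobi symbol (12|323) = +1 (Zolotarev) agrees.

+1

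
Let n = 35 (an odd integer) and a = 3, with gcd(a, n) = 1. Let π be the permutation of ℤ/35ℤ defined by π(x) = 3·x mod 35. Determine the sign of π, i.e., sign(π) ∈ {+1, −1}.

+1

Orbit of 4 under x↦3x: [4, 12, 1, 3, 9, 27, 11]… (length divides ord_35(3)).
Decompose π into cycles: lengths [12, 12, 6, 4, 1] (5 cycles, including the fixed point 0).
With 5 cycles on 35 points, sign = (−1)^{35−5} = +1.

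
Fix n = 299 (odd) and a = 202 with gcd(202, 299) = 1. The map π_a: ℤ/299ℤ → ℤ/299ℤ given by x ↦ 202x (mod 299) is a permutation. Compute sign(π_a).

Start at x=254: 254 → 179 → 278 → 243 → 50 → 233 → 123 → … (one orbit).
6 cycles of lengths [132, 132, 12, 11, 11, 1].
sign(π) = (−1)^{n − #cycles} = (−1)^{299−6} = (−1)^293 = -1.

-1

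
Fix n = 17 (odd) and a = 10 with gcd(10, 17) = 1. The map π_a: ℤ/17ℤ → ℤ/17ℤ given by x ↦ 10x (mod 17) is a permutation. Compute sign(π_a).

-1

Orbit of 2 under x↦10x: [2, 3, 13, 11, 8, 12, 1]… (length divides ord_17(10)).
2 cycles of lengths [16, 1].
2 cycles on 17: each ℓ→(−1)^(ℓ−1), product (−1)^15 = -1.
Zolotarev: (10|17) = -1, matching the cycle-count sign.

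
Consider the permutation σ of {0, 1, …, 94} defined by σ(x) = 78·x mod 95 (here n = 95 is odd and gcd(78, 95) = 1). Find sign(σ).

Orbit of 44 under x↦78x: [44, 12, 81, 48, 39, 2, 61]… (length divides ord_95(78)).
The orbit structure of x ↦ 78x mod 95: 5 orbits of sizes [36, 36, 18, 4, 1].
5 cycles on 95: each ℓ→(−1)^(ℓ−1), product (−1)^90 = +1.
(78|95)_J = +1 (Zolotarev's lemma cross-check).

+1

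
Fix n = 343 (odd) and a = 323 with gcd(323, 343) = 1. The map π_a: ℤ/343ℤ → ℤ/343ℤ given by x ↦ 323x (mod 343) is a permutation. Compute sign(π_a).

+1

Start at x=218: 218 → 99 → 78 → 155 → 330 → 260 → 288 → … (one orbit).
π_323 has 19 disjoint cycles with lengths [49, 49, 49, 49, 49, 49, 7, 7, 7, 7, 7, 7, 1, 1, 1, 1, 1, 1, 1] on {0,…,342}.
n − c = 343 − 19 = 324; sign = (−1)^324 = +1.
Via Zolotarev, sign(π_{323}) = (323|343) = +1.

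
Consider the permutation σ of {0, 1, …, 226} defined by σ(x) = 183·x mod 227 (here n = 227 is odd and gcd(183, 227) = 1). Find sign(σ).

-1

Trace 172: π^k(172) = [172, 150, 210, 67, 3, 95, 133] for k=0..6.
Cycle lengths of π_183 on ℤ/227ℤ: [226, 1]; 2 cycles in total.
n − c = 227 − 2 = 225; sign = (−1)^225 = -1.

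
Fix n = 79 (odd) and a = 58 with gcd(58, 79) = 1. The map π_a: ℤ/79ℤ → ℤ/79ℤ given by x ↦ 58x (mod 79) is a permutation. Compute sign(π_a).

Trace 58: π^k(58) = [58, 46, 61, 62, 41, 8, 69] for k=0..6.
π_58 has 4 disjoint cycles with lengths [26, 26, 26, 1] on {0,…,78}.
Σ(ℓ_i−1) = 79−4 = 75; sign = (−1)^75 = -1.
Check: (58/79) = -1 by Zolotarev.

-1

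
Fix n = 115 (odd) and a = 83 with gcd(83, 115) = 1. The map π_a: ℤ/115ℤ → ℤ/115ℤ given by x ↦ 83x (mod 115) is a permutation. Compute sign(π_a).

Trace 36: π^k(36) = [36, 113, 64, 22, 101, 103, 39] for k=0..6.
Decompose π into cycles: lengths [44, 44, 22, 4, 1] (5 cycles, including the fixed point 0).
n − c = 115 − 5 = 110; sign = (−1)^110 = +1.

+1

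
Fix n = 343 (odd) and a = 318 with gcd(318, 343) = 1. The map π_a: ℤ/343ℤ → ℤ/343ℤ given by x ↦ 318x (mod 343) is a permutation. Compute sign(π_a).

Trace 27: π^k(27) = [27, 11, 68, 15, 311, 114, 237] for k=0..6.
Decompose π into cycles: lengths [294, 42, 6, 1] (4 cycles, including the fixed point 0).
4 cycles on 343: each ℓ→(−1)^(ℓ−1), product (−1)^339 = -1.
The Jacobi symbol (318|343) = -1 (Zolotarev) agrees.

-1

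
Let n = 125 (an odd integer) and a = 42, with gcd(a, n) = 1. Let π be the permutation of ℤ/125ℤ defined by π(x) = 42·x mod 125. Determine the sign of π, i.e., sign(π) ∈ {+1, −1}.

-1

Start at x=118: 118 → 81 → 27 → 9 → 3 → 1 → 42 → … (one orbit).
Cycle type of π: 100 + 20 + 4 + 1; total 4 cycles.
With 4 cycles on 125 points, sign = (−1)^{125−4} = -1.
Zolotarev: (42|125) = -1, matching the cycle-count sign.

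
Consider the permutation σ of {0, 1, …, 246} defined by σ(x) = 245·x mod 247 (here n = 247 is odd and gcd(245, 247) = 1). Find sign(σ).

Orbit of 245 under x↦245x: [245, 4, 239, 16, 215, 64, 119]… (length divides ord_247(245)).
π_245 has 10 disjoint cycles with lengths [36, 36, 36, 36, 36, 36, 12, 9, 9, 1] on {0,…,246}.
n − c = 247 − 10 = 237; sign = (−1)^237 = -1.
Zolotarev: (245|247) = -1, matching the cycle-count sign.

-1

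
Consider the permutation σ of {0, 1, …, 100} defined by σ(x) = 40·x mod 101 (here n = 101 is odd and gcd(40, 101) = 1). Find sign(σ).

Trace 15: π^k(15) = [15, 95, 63, 96, 2, 80, 69] for k=0..6.
Cycle type of π: 100 + 1; total 2 cycles.
101 − 2 = 99 transpositions; sign(π) = (−1)^99 = -1.
Zolotarev: (40|101) = -1, matching the cycle-count sign.

-1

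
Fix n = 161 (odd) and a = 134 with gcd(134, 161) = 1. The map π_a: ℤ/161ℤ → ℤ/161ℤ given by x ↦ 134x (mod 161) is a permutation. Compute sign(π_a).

-1

Start at x=85: 85 → 120 → 141 → 57 → 71 → 15 → 78 → … (one orbit).
Cycle lengths of π_134 on ℤ/161ℤ: [22, 22, 22, 22, 22, 22, 22, 1, 1, 1, 1, 1, 1, 1]; 14 cycles in total.
161 − 14 = 147 transpositions; sign(π) = (−1)^147 = -1.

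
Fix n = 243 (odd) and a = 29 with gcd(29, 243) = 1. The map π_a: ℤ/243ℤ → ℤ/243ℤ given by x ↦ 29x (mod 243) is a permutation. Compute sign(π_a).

-1

Orbit of 103 under x↦29x: [103, 71, 115, 176, 1, 29, 112]… (length divides ord_243(29)).
Cycle lengths of π_29 on ℤ/243ℤ: [162, 54, 18, 6, 2, 1]; 6 cycles in total.
n − c = 243 − 6 = 237; sign = (−1)^237 = -1.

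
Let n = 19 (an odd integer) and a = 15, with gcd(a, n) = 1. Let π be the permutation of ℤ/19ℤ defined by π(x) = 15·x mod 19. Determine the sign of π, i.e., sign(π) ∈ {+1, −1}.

-1

Trace 8: π^k(8) = [8, 6, 14, 1, 15, 16, 12] for k=0..6.
The orbit structure of x ↦ 15x mod 19: 2 orbits of sizes [18, 1].
n − c = 19 − 2 = 17; sign = (−1)^17 = -1.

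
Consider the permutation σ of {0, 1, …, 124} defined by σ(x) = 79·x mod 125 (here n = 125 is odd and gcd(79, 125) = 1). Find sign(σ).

Trace 1: π^k(1) = [1, 79, 116, 39, 81, 24, 21] for k=0..6.
Decompose π into cycles: lengths [50, 50, 10, 10, 2, 2, 1] (7 cycles, including the fixed point 0).
With 7 cycles on 125 points, sign = (−1)^{125−7} = +1.
(79|125)_J = +1 (Zolotarev's lemma cross-check).

+1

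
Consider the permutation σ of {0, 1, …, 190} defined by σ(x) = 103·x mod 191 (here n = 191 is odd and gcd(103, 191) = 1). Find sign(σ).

Orbit of 25 under x↦103x: [25, 92, 117, 18, 135, 153, 97]… (length divides ord_191(103)).
π_103 has 3 disjoint cycles with lengths [95, 95, 1] on {0,…,190}.
sign(π) = (−1)^{n − #cycles} = (−1)^{191−3} = (−1)^188 = +1.

+1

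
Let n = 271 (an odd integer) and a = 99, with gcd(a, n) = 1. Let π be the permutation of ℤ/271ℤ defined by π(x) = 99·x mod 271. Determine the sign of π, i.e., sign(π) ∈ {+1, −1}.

+1

Trace 126: π^k(126) = [126, 8, 250, 89, 139, 211, 22] for k=0..6.
Cycle type of π: 135×2 + 1; total 3 cycles.
3 cycles on 271: each ℓ→(−1)^(ℓ−1), product (−1)^268 = +1.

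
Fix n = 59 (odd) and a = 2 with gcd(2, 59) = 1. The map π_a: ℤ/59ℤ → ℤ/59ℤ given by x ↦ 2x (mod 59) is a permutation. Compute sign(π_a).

Start at x=6: 6 → 12 → 24 → 48 → 37 → 15 → 30 → … (one orbit).
Cycle lengths of π_2 on ℤ/59ℤ: [58, 1]; 2 cycles in total.
sign(π) = (−1)^{n − #cycles} = (−1)^{59−2} = (−1)^57 = -1.
Via Zolotarev, sign(π_{2}) = (2|59) = -1.

-1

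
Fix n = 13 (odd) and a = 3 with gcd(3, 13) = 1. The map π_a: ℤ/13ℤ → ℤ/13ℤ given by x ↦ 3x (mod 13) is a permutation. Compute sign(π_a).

Trace 9: π^k(9) = [9, 1, 3] for k=0..2.
Decompose π into cycles: lengths [3, 3, 3, 3, 1] (5 cycles, including the fixed point 0).
With 5 cycles on 13 points, sign = (−1)^{13−5} = +1.

+1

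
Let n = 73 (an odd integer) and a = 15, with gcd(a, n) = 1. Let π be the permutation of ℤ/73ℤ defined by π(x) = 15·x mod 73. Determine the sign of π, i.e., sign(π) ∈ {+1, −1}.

Trace 21: π^k(21) = [21, 23, 53, 65, 26, 25, 10] for k=0..6.
2 cycles of lengths [72, 1].
73 − 2 = 71 transpositions; sign(π) = (−1)^71 = -1.

-1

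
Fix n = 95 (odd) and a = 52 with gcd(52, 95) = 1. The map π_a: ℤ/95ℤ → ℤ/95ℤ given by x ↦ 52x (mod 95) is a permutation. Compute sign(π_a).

+1

Orbit of 33 under x↦52x: [33, 6, 27, 74, 48, 26, 22]… (length divides ord_95(52)).
The orbit structure of x ↦ 52x mod 95: 5 orbits of sizes [36, 36, 18, 4, 1].
With 5 cycles on 95 points, sign = (−1)^{95−5} = +1.
Via Zolotarev, sign(π_{52}) = (52|95) = +1.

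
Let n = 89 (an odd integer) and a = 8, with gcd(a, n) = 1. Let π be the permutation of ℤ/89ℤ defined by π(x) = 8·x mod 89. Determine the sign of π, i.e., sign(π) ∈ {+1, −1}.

+1

Trace 78: π^k(78) = [78, 1, 8, 64, 67, 2, 16] for k=0..6.
The orbit structure of x ↦ 8x mod 89: 9 orbits of sizes [11, 11, 11, 11, 11, 11, 11, 11, 1].
9 cycles on 89: each ℓ→(−1)^(ℓ−1), product (−1)^80 = +1.
Check: (8/89) = +1 by Zolotarev.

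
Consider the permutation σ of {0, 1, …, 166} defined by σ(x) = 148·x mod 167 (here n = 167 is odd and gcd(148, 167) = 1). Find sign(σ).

-1

Orbit of 114 under x↦148x: [114, 5, 72, 135, 107, 138, 50]… (length divides ord_167(148)).
2 cycles of lengths [166, 1].
Σ(ℓ_i−1) = 167−2 = 165; sign = (−1)^165 = -1.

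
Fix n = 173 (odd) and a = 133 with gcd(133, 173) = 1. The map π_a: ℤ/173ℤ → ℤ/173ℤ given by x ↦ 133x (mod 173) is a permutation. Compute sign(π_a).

Orbit of 138 under x↦133x: [138, 16, 52, 169, 160, 1, 133]… (length divides ord_173(133)).
5 cycles of lengths [43, 43, 43, 43, 1].
5 cycles on 173: each ℓ→(−1)^(ℓ−1), product (−1)^168 = +1.
(133|173)_J = +1 (Zolotarev's lemma cross-check).

+1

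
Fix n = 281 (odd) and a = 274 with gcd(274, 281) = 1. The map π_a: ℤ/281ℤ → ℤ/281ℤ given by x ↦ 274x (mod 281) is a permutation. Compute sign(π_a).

Start at x=62: 62 → 128 → 228 → 90 → 213 → 195 → 40 → … (one orbit).
15 cycles of lengths [20, 20, 20, 20, 20, 20, 20, 20, 20, 20, 20, 20, 20, 20, 1].
281 − 15 = 266 transpositions; sign(π) = (−1)^266 = +1.
The Jacobi symbol (274|281) = +1 (Zolotarev) agrees.

+1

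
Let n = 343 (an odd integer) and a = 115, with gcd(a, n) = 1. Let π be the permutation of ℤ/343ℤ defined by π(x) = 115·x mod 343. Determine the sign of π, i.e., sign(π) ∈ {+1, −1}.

Trace 39: π^k(39) = [39, 26, 246, 164, 338, 111, 74] for k=0..6.
Cycle type of π: 294 + 42 + 6 + 1; total 4 cycles.
343 − 4 = 339 transpositions; sign(π) = (−1)^339 = -1.
The Jacobi symbol (115|343) = -1 (Zolotarev) agrees.

-1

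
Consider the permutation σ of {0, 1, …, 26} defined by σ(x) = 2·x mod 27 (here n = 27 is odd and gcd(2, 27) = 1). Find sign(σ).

-1

Orbit of 4 under x↦2x: [4, 8, 16, 5, 10, 20, 13]… (length divides ord_27(2)).
Cycle lengths of π_2 on ℤ/27ℤ: [18, 6, 2, 1]; 4 cycles in total.
Σ(ℓ_i−1) = 27−4 = 23; sign = (−1)^23 = -1.
Zolotarev: (2|27) = -1, matching the cycle-count sign.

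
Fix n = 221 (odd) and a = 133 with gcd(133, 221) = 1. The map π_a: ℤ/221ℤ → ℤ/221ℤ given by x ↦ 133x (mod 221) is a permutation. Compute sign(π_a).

Start at x=107: 107 → 87 → 79 → 120 → 48 → 196 → 211 → … (one orbit).
The orbit structure of x ↦ 133x mod 221: 10 orbits of sizes [48, 48, 48, 48, 16, 3, 3, 3, 3, 1].
sign(π) = (−1)^{n − #cycles} = (−1)^{221−10} = (−1)^211 = -1.

-1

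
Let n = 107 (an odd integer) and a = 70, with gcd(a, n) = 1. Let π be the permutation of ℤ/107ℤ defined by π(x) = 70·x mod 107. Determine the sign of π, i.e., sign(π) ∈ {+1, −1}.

-1

Trace 91: π^k(91) = [91, 57, 31, 30, 67, 89, 24] for k=0..6.
The orbit structure of x ↦ 70x mod 107: 2 orbits of sizes [106, 1].
107 − 2 = 105 transpositions; sign(π) = (−1)^105 = -1.
Check: (70/107) = -1 by Zolotarev.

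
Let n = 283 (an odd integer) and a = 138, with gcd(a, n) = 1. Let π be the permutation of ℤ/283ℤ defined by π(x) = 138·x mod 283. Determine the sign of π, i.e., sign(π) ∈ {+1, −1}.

+1

Trace 280: π^k(280) = [280, 152, 34, 164, 275, 28, 185] for k=0..6.
π_138 has 3 disjoint cycles with lengths [141, 141, 1] on {0,…,282}.
n − c = 283 − 3 = 280; sign = (−1)^280 = +1.
Check: (138/283) = +1 by Zolotarev.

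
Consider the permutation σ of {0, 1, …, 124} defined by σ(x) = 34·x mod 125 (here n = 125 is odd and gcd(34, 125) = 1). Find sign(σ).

+1

Orbit of 21 under x↦34x: [21, 89, 26, 9, 56, 29, 111]… (length divides ord_125(34)).
The orbit structure of x ↦ 34x mod 125: 7 orbits of sizes [50, 50, 10, 10, 2, 2, 1].
With 7 cycles on 125 points, sign = (−1)^{125−7} = +1.
Via Zolotarev, sign(π_{34}) = (34|125) = +1.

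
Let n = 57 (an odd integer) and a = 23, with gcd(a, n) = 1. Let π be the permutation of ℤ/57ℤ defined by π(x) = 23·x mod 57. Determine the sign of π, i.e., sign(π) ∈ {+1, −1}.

-1

Trace 28: π^k(28) = [28, 17, 49, 44, 43, 20, 4] for k=0..6.
Decompose π into cycles: lengths [18, 18, 9, 9, 2, 1] (6 cycles, including the fixed point 0).
Σ(ℓ_i−1) = 57−6 = 51; sign = (−1)^51 = -1.
Check: (23/57) = -1 by Zolotarev.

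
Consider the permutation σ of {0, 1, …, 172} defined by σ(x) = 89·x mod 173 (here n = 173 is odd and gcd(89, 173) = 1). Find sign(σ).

Trace 157: π^k(157) = [157, 133, 73, 96, 67, 81, 116] for k=0..6.
Decompose π into cycles: lengths [86, 86, 1] (3 cycles, including the fixed point 0).
Σ(ℓ_i−1) = 173−3 = 170; sign = (−1)^170 = +1.
Zolotarev: (89|173) = +1, matching the cycle-count sign.

+1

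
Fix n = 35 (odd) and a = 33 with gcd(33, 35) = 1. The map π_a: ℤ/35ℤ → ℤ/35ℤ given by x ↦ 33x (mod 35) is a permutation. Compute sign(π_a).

+1

Trace 11: π^k(11) = [11, 13, 9, 17, 1, 33, 4] for k=0..6.
5 cycles of lengths [12, 12, 6, 4, 1].
35 − 5 = 30 transpositions; sign(π) = (−1)^30 = +1.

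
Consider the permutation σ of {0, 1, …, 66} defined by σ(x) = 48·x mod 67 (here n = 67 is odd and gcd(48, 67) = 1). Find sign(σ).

-1

Orbit of 50 under x↦48x: [50, 55, 27, 23, 32, 62, 28]… (length divides ord_67(48)).
π_48 has 2 disjoint cycles with lengths [66, 1] on {0,…,66}.
2 cycles on 67: each ℓ→(−1)^(ℓ−1), product (−1)^65 = -1.
Zolotarev: (48|67) = -1, matching the cycle-count sign.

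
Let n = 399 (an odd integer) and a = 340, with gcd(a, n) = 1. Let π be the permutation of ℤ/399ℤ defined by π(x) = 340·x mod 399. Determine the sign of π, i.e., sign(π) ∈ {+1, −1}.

Trace 289: π^k(289) = [289, 106, 130, 310, 64, 214, 142] for k=0..6.
π_340 has 51 disjoint cycles with lengths [9, 9, 9, 9, 9, 9, 9, 9, 9, 9, 9, 9, 9, 9, 9, 9, 9, 9, 9, 9, 9, 9, 9, 9, 9, 9, 9, 9, 9, 9, 9, 9, 9, 9, 9, 9, 9, 9, 9, 9, 9, 9, 3, 3, 3, 3, 3, 3, 1, 1, 1] on {0,…,398}.
sign(π) = (−1)^{n − #cycles} = (−1)^{399−51} = (−1)^348 = +1.
(340|399)_J = +1 (Zolotarev's lemma cross-check).

+1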